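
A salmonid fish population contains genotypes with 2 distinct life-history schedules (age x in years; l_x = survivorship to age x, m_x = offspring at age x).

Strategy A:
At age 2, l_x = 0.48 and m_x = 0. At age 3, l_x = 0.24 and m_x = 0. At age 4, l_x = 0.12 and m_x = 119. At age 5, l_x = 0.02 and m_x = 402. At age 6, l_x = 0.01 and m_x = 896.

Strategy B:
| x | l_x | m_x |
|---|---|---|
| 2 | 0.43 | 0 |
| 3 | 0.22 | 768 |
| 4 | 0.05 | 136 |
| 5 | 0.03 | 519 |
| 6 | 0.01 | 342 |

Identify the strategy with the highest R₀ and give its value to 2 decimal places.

Strategy A: R₀ = 0.48×0 + 0.24×0 + 0.12×119 + 0.02×402 + 0.01×896 = 31.2800
Strategy B: R₀ = 0.43×0 + 0.22×768 + 0.05×136 + 0.03×519 + 0.01×342 = 194.7500
Highest R₀: strategy B with 194.7500.

194.75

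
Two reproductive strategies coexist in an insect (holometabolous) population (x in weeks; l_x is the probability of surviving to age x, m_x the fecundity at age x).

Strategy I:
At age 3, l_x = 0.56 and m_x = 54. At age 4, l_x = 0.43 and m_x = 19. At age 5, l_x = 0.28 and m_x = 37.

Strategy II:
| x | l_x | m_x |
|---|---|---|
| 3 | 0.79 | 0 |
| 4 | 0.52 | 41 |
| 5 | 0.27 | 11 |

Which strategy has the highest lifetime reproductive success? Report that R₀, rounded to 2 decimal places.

48.77

Strategy I: R₀ = 0.56×54 + 0.43×19 + 0.28×37 = 48.7700
Strategy II: R₀ = 0.79×0 + 0.52×41 + 0.27×11 = 24.2900
Highest R₀: strategy I with 48.7700.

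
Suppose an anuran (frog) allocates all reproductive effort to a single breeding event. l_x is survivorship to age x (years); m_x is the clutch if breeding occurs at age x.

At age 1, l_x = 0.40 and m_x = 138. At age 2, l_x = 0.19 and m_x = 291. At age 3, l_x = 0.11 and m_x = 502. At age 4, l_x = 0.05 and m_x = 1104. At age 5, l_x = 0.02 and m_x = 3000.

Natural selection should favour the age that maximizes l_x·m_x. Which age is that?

5

Expected offspring if breeding at age x = l_x × m_x:
  age 1: 0.40 × 138 = 55.200
  age 2: 0.19 × 291 = 55.290
  age 3: 0.11 × 502 = 55.220
  age 4: 0.05 × 1104 = 55.200
  age 5: 0.02 × 3000 = 60.000
Maximum at age 5 (60.000).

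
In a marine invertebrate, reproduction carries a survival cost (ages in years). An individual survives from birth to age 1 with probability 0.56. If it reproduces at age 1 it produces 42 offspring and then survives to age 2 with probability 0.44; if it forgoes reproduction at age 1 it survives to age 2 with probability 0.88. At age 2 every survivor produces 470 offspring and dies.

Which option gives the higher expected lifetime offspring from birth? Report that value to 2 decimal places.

breed at age 1: R₀ = 0.56 × (42 + 0.44 × 470) = 0.56 × 248.8000 = 139.3280
delay to age 2: R₀ = 0.56 × (0.88 × 470) = 0.56 × 413.6000 = 231.6160
Higher: delay to age 2 (231.6160).

231.62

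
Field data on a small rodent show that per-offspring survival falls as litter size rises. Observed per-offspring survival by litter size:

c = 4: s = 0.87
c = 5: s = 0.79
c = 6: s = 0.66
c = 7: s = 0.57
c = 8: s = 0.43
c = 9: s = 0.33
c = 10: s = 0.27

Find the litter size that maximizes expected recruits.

Expected recruits = c × s(c):
  c=4: 4 × 0.87 = 3.480
  c=5: 5 × 0.79 = 3.950
  c=6: 6 × 0.66 = 3.960
  c=7: 7 × 0.57 = 3.990
  c=8: 8 × 0.43 = 3.440
  c=9: 9 × 0.33 = 2.970
  c=10: 10 × 0.27 = 2.700
Maximum at c = 7 (3.990 recruits).

7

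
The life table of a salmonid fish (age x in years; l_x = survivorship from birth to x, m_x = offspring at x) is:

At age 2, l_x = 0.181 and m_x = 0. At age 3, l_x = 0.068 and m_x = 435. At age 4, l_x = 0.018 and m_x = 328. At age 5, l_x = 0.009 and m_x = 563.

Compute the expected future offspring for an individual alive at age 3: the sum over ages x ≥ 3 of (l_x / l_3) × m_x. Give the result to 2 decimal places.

596.34

l_3 = 0.068. Conditional survival from age 3 to x is l_x / l_3.
  x=3: (0.068/0.068) × 435 = 435.0000
  x=4: (0.018/0.068) × 328 = 86.8235
  x=5: (0.009/0.068) × 563 = 74.5147
Sum = 435.0000 + 86.8235 + 74.5147 = 596.3382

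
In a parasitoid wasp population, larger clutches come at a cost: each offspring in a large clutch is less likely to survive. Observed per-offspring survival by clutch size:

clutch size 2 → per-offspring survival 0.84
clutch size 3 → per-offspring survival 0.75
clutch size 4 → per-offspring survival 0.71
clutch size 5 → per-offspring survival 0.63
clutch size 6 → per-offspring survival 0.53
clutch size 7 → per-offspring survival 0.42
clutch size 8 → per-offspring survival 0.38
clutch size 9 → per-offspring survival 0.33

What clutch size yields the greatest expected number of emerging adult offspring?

6

Expected emerging adult offspring = c × s(c):
  c=2: 2 × 0.84 = 1.680
  c=3: 3 × 0.75 = 2.250
  c=4: 4 × 0.71 = 2.840
  c=5: 5 × 0.63 = 3.150
  c=6: 6 × 0.53 = 3.180
  c=7: 7 × 0.42 = 2.940
  c=8: 8 × 0.38 = 3.040
  c=9: 9 × 0.33 = 2.970
Maximum at c = 6 (3.180 emerging adult offspring).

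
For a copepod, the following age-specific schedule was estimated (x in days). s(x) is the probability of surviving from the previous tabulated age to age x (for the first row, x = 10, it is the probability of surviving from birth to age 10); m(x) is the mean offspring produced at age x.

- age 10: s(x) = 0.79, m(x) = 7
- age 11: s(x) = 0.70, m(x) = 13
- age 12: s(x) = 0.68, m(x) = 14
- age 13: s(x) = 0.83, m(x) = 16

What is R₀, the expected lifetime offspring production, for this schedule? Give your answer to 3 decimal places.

Survivorship from birth: l_x = s_10·s_11·…·s_x.
  l_10 = 0.79000
  l_11 = 0.55300
  l_12 = 0.37604
  l_13 = 0.31211
R₀ = Σ l_x m(x):
  age 10: 0.79000 × 7 = 5.5300
  age 11: 0.55300 × 13 = 7.1890
  age 12: 0.37604 × 14 = 5.2646
  age 13: 0.31211 × 16 = 4.9938
R₀ = 5.5300 + 7.1890 + 5.2646 + 4.9938 = 22.9773

22.977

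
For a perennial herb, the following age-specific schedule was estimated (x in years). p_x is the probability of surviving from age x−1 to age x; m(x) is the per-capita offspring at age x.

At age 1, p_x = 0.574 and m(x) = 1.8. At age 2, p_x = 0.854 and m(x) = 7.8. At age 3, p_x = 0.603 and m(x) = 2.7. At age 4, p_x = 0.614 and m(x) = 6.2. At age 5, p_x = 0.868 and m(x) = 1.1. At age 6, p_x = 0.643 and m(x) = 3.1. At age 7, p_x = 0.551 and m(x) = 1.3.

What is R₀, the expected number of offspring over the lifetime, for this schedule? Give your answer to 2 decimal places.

7.34

Survivorship from birth: l_x = p_1·p_2·…·p_x.
  l_1 = 0.57400
  l_2 = 0.49020
  l_3 = 0.29559
  l_4 = 0.18149
  l_5 = 0.15753
  l_6 = 0.10129
  l_7 = 0.05581
R₀ = Σ l_x m(x):
  age 1: 0.57400 × 1.8 = 1.0332
  age 2: 0.49020 × 7.8 = 3.8236
  age 3: 0.29559 × 2.7 = 0.7981
  age 4: 0.18149 × 6.2 = 1.1252
  age 5: 0.15753 × 1.1 = 0.1733
  age 6: 0.10129 × 3.1 = 0.3140
  age 7: 0.05581 × 1.3 = 0.0726
R₀ = 1.0332 + 3.8236 + 0.7981 + 1.1252 + 0.1733 + 0.3140 + 0.0726 = 7.3399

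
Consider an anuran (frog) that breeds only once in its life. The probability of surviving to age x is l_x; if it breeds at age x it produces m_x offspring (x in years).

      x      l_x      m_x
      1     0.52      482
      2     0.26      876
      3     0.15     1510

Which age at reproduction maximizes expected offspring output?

Expected offspring if breeding at age x = l_x × m_x:
  age 1: 0.52 × 482 = 250.640
  age 2: 0.26 × 876 = 227.760
  age 3: 0.15 × 1510 = 226.500
Maximum at age 1 (250.640).

1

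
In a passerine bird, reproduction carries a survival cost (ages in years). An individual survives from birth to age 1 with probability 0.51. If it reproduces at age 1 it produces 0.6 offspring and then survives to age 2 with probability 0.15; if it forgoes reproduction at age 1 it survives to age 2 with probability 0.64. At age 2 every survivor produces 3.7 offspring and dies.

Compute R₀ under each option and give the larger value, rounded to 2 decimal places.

1.21

breed at age 1: R₀ = 0.51 × (0.6 + 0.15 × 3.7) = 0.51 × 1.1550 = 0.5891
delay to age 2: R₀ = 0.51 × (0.64 × 3.7) = 0.51 × 2.3680 = 1.2077
Higher: delay to age 2 (1.2077).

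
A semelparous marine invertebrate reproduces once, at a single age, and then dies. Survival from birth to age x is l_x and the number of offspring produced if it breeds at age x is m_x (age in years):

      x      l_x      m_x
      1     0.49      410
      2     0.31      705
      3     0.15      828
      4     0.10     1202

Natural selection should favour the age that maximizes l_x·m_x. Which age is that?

Expected offspring if breeding at age x = l_x × m_x:
  age 1: 0.49 × 410 = 200.900
  age 2: 0.31 × 705 = 218.550
  age 3: 0.15 × 828 = 124.200
  age 4: 0.10 × 1202 = 120.200
Maximum at age 2 (218.550).

2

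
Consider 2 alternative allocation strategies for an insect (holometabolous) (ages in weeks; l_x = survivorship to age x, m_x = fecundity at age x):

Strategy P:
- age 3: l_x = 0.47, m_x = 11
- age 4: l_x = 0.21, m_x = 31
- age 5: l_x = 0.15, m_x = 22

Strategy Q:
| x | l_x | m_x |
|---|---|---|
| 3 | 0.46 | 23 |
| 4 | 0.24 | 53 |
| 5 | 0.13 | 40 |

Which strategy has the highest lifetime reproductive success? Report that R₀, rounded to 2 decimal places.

Strategy P: R₀ = 0.47×11 + 0.21×31 + 0.15×22 = 14.9800
Strategy Q: R₀ = 0.46×23 + 0.24×53 + 0.13×40 = 28.5000
Highest R₀: strategy Q with 28.5000.

28.50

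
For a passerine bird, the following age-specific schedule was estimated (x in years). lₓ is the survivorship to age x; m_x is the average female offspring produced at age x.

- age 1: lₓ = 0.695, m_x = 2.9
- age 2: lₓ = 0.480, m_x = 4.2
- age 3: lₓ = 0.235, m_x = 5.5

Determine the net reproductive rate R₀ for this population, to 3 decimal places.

R₀ = Σ lₓ m_x:
  age 1: 0.695 × 2.9 = 2.0155
  age 2: 0.480 × 4.2 = 2.0160
  age 3: 0.235 × 5.5 = 1.2925
R₀ = 2.0155 + 2.0160 + 1.2925 = 5.3240

5.324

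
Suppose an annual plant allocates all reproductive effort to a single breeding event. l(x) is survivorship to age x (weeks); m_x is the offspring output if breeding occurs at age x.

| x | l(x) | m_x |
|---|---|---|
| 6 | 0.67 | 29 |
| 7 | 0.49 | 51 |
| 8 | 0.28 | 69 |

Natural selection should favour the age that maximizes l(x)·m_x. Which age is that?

7

Expected offspring if breeding at age x = l(x) × m_x:
  age 6: 0.67 × 29 = 19.430
  age 7: 0.49 × 51 = 24.990
  age 8: 0.28 × 69 = 19.320
Maximum at age 7 (24.990).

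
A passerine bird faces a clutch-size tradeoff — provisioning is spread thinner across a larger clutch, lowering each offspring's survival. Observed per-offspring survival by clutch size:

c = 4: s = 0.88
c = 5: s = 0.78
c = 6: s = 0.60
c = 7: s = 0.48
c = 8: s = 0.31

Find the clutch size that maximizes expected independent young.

5

Expected independent young = c × s(c):
  c=4: 4 × 0.88 = 3.520
  c=5: 5 × 0.78 = 3.900
  c=6: 6 × 0.60 = 3.600
  c=7: 7 × 0.48 = 3.360
  c=8: 8 × 0.31 = 2.480
Maximum at c = 5 (3.900 independent young).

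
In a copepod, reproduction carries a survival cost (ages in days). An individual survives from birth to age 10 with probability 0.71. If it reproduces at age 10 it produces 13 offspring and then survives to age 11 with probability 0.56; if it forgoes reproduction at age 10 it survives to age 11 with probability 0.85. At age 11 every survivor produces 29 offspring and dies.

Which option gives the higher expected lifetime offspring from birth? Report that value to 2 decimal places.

breed at age 10: R₀ = 0.71 × (13 + 0.56 × 29) = 0.71 × 29.2400 = 20.7604
delay to age 11: R₀ = 0.71 × (0.85 × 29) = 0.71 × 24.6500 = 17.5015
Higher: breed at age 10 (20.7604).

20.76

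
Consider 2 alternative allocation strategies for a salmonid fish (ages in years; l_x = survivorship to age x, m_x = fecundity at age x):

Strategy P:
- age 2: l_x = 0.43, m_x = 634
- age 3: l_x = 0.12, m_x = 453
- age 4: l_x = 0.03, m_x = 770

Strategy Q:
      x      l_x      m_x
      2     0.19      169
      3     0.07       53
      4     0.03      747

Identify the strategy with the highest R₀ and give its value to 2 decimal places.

350.08

Strategy P: R₀ = 0.43×634 + 0.12×453 + 0.03×770 = 350.0800
Strategy Q: R₀ = 0.19×169 + 0.07×53 + 0.03×747 = 58.2300
Highest R₀: strategy P with 350.0800.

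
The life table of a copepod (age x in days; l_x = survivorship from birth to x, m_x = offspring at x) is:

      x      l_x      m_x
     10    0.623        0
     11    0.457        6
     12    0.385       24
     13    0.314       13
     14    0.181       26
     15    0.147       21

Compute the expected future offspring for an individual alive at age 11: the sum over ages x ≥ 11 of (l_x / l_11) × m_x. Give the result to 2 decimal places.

52.20

l_11 = 0.457. Conditional survival from age 11 to x is l_x / l_11.
  x=11: (0.457/0.457) × 6 = 6.0000
  x=12: (0.385/0.457) × 24 = 20.2188
  x=13: (0.314/0.457) × 13 = 8.9322
  x=14: (0.181/0.457) × 26 = 10.2976
  x=15: (0.147/0.457) × 21 = 6.7549
Sum = 6.0000 + 20.2188 + 8.9322 + 10.2976 + 6.7549 = 52.2035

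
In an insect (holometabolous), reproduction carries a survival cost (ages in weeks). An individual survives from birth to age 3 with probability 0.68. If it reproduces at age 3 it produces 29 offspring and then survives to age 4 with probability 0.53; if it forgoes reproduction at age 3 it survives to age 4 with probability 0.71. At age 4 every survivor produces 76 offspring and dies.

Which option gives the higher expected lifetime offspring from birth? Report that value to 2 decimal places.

breed at age 3: R₀ = 0.68 × (29 + 0.53 × 76) = 0.68 × 69.2800 = 47.1104
delay to age 4: R₀ = 0.68 × (0.71 × 76) = 0.68 × 53.9600 = 36.6928
Higher: breed at age 3 (47.1104).

47.11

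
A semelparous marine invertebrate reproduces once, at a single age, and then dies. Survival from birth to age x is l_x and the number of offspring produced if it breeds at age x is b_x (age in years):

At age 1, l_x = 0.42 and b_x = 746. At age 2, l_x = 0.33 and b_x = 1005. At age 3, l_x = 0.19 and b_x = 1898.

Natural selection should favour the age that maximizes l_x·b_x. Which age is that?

3

Expected offspring if breeding at age x = l_x × b_x:
  age 1: 0.42 × 746 = 313.320
  age 2: 0.33 × 1005 = 331.650
  age 3: 0.19 × 1898 = 360.620
Maximum at age 3 (360.620).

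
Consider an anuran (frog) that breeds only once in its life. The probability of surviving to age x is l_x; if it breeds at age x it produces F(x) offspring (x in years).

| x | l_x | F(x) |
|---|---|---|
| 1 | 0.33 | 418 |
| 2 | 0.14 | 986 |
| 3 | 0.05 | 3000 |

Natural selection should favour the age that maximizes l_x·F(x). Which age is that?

3

Expected offspring if breeding at age x = l_x × F(x):
  age 1: 0.33 × 418 = 137.940
  age 2: 0.14 × 986 = 138.040
  age 3: 0.05 × 3000 = 150.000
Maximum at age 3 (150.000).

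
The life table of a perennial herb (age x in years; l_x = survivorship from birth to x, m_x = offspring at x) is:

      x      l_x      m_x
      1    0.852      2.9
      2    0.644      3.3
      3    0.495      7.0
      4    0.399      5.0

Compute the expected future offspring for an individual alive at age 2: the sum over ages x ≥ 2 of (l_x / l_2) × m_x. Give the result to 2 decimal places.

11.78

l_2 = 0.644. Conditional survival from age 2 to x is l_x / l_2.
  x=2: (0.644/0.644) × 3.3 = 3.3000
  x=3: (0.495/0.644) × 7.0 = 5.3804
  x=4: (0.399/0.644) × 5.0 = 3.0978
Sum = 3.3000 + 5.3804 + 3.0978 = 11.7783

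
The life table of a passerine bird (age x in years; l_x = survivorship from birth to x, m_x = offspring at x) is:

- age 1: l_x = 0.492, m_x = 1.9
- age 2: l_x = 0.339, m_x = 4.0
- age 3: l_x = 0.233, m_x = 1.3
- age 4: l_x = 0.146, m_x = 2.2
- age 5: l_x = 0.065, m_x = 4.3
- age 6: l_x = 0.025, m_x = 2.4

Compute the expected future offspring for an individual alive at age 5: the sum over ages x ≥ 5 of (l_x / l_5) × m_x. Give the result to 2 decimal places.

l_5 = 0.065. Conditional survival from age 5 to x is l_x / l_5.
  x=5: (0.065/0.065) × 4.3 = 4.3000
  x=6: (0.025/0.065) × 2.4 = 0.9231
Sum = 4.3000 + 0.9231 = 5.2231

5.22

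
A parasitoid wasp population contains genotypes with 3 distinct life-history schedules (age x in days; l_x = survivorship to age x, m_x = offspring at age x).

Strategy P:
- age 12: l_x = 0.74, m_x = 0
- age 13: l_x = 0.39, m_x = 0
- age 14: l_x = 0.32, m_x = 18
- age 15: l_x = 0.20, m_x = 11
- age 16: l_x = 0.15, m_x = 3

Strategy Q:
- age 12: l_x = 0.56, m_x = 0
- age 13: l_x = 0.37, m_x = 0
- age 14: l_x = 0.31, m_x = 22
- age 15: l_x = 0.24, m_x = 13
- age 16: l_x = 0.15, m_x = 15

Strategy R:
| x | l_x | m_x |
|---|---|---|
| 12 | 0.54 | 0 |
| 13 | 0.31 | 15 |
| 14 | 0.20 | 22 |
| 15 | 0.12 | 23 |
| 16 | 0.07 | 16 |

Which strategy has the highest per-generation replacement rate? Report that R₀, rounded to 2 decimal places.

Strategy P: R₀ = 0.74×0 + 0.39×0 + 0.32×18 + 0.20×11 + 0.15×3 = 8.4100
Strategy Q: R₀ = 0.56×0 + 0.37×0 + 0.31×22 + 0.24×13 + 0.15×15 = 12.1900
Strategy R: R₀ = 0.54×0 + 0.31×15 + 0.20×22 + 0.12×23 + 0.07×16 = 12.9300
Highest R₀: strategy R with 12.9300.

12.93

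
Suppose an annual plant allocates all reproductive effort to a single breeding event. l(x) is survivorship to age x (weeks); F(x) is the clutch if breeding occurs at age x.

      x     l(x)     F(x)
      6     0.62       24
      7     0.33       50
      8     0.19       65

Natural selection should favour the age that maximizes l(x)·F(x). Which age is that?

7

Expected offspring if breeding at age x = l(x) × F(x):
  age 6: 0.62 × 24 = 14.880
  age 7: 0.33 × 50 = 16.500
  age 8: 0.19 × 65 = 12.350
Maximum at age 7 (16.500).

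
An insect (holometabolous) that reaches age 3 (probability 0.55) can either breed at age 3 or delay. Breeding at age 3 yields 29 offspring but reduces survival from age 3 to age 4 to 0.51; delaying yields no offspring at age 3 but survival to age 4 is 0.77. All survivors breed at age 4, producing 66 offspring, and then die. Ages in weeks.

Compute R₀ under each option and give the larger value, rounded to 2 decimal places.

34.46

breed at age 3: R₀ = 0.55 × (29 + 0.51 × 66) = 0.55 × 62.6600 = 34.4630
delay to age 4: R₀ = 0.55 × (0.77 × 66) = 0.55 × 50.8200 = 27.9510
Higher: breed at age 3 (34.4630).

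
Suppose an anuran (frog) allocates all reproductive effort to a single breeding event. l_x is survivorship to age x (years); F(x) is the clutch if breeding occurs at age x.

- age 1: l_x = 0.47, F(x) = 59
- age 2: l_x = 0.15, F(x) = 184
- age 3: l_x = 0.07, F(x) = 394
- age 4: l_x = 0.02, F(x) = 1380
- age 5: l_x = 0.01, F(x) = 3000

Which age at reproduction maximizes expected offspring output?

5

Expected offspring if breeding at age x = l_x × F(x):
  age 1: 0.47 × 59 = 27.730
  age 2: 0.15 × 184 = 27.600
  age 3: 0.07 × 394 = 27.580
  age 4: 0.02 × 1380 = 27.600
  age 5: 0.01 × 3000 = 30.000
Maximum at age 5 (30.000).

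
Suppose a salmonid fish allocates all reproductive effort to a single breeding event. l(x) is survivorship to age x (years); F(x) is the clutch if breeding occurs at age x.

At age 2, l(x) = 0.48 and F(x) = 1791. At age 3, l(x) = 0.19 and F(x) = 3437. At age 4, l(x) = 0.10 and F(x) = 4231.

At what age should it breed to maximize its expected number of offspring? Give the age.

Expected offspring if breeding at age x = l(x) × F(x):
  age 2: 0.48 × 1791 = 859.680
  age 3: 0.19 × 3437 = 653.030
  age 4: 0.10 × 4231 = 423.100
Maximum at age 2 (859.680).

2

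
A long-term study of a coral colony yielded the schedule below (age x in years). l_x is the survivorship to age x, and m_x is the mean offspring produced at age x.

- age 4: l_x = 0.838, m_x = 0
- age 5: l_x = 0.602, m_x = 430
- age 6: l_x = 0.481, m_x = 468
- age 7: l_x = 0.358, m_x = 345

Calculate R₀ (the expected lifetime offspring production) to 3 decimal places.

607.478

R₀ = Σ l_x m_x:
  age 4: 0.838 × 0 = 0.0000
  age 5: 0.602 × 430 = 258.8600
  age 6: 0.481 × 468 = 225.1080
  age 7: 0.358 × 345 = 123.5100
R₀ = 0.0000 + 258.8600 + 225.1080 + 123.5100 = 607.4780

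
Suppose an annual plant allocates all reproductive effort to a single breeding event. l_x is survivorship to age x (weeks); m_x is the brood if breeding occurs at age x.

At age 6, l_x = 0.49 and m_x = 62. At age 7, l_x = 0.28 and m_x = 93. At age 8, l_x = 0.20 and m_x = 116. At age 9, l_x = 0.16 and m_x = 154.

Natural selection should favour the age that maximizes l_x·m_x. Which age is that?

6

Expected offspring if breeding at age x = l_x × m_x:
  age 6: 0.49 × 62 = 30.380
  age 7: 0.28 × 93 = 26.040
  age 8: 0.20 × 116 = 23.200
  age 9: 0.16 × 154 = 24.640
Maximum at age 6 (30.380).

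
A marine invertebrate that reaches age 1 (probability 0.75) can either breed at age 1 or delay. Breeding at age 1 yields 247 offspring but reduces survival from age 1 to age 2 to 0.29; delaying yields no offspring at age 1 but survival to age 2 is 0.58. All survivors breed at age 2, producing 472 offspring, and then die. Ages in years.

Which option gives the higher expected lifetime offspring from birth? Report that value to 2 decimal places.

287.91

breed at age 1: R₀ = 0.75 × (247 + 0.29 × 472) = 0.75 × 383.8800 = 287.9100
delay to age 2: R₀ = 0.75 × (0.58 × 472) = 0.75 × 273.7600 = 205.3200
Higher: breed at age 1 (287.9100).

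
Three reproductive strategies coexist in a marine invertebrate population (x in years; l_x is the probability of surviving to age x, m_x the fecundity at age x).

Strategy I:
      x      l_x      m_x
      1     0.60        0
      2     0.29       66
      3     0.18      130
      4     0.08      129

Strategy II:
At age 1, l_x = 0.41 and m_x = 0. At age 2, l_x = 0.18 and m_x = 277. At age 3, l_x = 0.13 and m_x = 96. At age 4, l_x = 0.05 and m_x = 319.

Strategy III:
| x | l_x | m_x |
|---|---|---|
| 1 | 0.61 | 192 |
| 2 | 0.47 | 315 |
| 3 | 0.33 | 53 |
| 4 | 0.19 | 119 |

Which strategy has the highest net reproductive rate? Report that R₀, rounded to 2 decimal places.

305.27

Strategy I: R₀ = 0.60×0 + 0.29×66 + 0.18×130 + 0.08×129 = 52.8600
Strategy II: R₀ = 0.41×0 + 0.18×277 + 0.13×96 + 0.05×319 = 78.2900
Strategy III: R₀ = 0.61×192 + 0.47×315 + 0.33×53 + 0.19×119 = 305.2700
Highest R₀: strategy III with 305.2700.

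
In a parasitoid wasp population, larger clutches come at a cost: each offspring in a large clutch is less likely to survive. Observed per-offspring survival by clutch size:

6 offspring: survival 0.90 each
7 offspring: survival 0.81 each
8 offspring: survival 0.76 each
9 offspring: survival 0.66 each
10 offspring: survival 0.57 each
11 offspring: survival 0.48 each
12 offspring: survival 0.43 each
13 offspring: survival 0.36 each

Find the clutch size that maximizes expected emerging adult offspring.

Expected emerging adult offspring = c × s(c):
  c=6: 6 × 0.90 = 5.400
  c=7: 7 × 0.81 = 5.670
  c=8: 8 × 0.76 = 6.080
  c=9: 9 × 0.66 = 5.940
  c=10: 10 × 0.57 = 5.700
  c=11: 11 × 0.48 = 5.280
  c=12: 12 × 0.43 = 5.160
  c=13: 13 × 0.36 = 4.680
Maximum at c = 8 (6.080 emerging adult offspring).

8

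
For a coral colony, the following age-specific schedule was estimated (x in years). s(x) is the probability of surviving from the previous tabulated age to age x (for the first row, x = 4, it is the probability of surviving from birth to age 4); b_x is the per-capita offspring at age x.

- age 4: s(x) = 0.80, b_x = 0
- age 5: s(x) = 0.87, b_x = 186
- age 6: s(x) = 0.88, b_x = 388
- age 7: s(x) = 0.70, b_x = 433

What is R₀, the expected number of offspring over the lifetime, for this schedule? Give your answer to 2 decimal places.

552.74

Survivorship from birth: l_x = s_4·s_5·…·s_x.
  l_4 = 0.80000
  l_5 = 0.69600
  l_6 = 0.61248
  l_7 = 0.42874
R₀ = Σ l_x b_x:
  age 4: 0.80000 × 0 = 0.0000
  age 5: 0.69600 × 186 = 129.4560
  age 6: 0.61248 × 388 = 237.6422
  age 7: 0.42874 × 433 = 185.6444
R₀ = 0.0000 + 129.4560 + 237.6422 + 185.6444 = 552.7427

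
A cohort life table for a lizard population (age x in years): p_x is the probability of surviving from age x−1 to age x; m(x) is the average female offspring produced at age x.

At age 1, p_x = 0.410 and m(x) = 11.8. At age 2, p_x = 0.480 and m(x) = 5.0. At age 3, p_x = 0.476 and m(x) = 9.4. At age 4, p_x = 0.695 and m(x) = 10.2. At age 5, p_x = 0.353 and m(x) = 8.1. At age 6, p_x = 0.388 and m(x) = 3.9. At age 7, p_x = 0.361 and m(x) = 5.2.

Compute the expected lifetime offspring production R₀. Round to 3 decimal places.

7.604

Survivorship from birth: l_x = p_1·p_2·…·p_x.
  l_1 = 0.41000
  l_2 = 0.19680
  l_3 = 0.09368
  l_4 = 0.06511
  l_5 = 0.02298
  l_6 = 0.00892
  l_7 = 0.00322
R₀ = Σ l_x m(x):
  age 1: 0.41000 × 11.8 = 4.8380
  age 2: 0.19680 × 5.0 = 0.9840
  age 3: 0.09368 × 9.4 = 0.8806
  age 4: 0.06511 × 10.2 = 0.6641
  age 5: 0.02298 × 8.1 = 0.1861
  age 6: 0.00892 × 3.9 = 0.0348
  age 7: 0.00322 × 5.2 = 0.0167
R₀ = 4.8380 + 0.9840 + 0.8806 + 0.6641 + 0.1861 + 0.0348 + 0.0167 = 7.6044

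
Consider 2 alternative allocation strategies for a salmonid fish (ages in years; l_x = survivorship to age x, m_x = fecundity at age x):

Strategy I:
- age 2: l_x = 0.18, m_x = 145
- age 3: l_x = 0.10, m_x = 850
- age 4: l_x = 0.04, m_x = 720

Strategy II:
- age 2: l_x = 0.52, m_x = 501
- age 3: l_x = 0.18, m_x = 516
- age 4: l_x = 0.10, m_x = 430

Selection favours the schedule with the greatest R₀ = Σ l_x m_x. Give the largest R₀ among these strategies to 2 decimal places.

Strategy I: R₀ = 0.18×145 + 0.10×850 + 0.04×720 = 139.9000
Strategy II: R₀ = 0.52×501 + 0.18×516 + 0.10×430 = 396.4000
Highest R₀: strategy II with 396.4000.

396.40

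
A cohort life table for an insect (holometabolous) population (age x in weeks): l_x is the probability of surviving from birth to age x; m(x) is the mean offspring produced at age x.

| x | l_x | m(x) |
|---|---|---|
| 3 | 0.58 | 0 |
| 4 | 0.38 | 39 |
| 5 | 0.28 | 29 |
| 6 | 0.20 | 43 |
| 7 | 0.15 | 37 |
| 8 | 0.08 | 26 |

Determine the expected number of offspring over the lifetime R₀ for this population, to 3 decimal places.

R₀ = Σ l_x m(x):
  age 3: 0.58 × 0 = 0.0000
  age 4: 0.38 × 39 = 14.8200
  age 5: 0.28 × 29 = 8.1200
  age 6: 0.20 × 43 = 8.6000
  age 7: 0.15 × 37 = 5.5500
  age 8: 0.08 × 26 = 2.0800
R₀ = 0.0000 + 14.8200 + 8.1200 + 8.6000 + 5.5500 + 2.0800 = 39.1700

39.170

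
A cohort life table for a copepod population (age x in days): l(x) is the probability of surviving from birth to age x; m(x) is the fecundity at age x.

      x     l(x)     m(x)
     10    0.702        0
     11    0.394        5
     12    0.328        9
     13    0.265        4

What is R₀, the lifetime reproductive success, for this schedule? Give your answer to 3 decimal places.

R₀ = Σ l(x) m(x):
  age 10: 0.702 × 0 = 0.0000
  age 11: 0.394 × 5 = 1.9700
  age 12: 0.328 × 9 = 2.9520
  age 13: 0.265 × 4 = 1.0600
R₀ = 0.0000 + 1.9700 + 2.9520 + 1.0600 = 5.9820

5.982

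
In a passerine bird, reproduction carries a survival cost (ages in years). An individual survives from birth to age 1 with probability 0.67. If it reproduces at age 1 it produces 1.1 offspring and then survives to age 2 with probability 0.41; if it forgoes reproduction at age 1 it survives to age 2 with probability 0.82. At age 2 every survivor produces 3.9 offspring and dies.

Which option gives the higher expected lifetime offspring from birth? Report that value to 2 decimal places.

2.14

breed at age 1: R₀ = 0.67 × (1.1 + 0.41 × 3.9) = 0.67 × 2.6990 = 1.8083
delay to age 2: R₀ = 0.67 × (0.82 × 3.9) = 0.67 × 3.1980 = 2.1427
Higher: delay to age 2 (2.1427).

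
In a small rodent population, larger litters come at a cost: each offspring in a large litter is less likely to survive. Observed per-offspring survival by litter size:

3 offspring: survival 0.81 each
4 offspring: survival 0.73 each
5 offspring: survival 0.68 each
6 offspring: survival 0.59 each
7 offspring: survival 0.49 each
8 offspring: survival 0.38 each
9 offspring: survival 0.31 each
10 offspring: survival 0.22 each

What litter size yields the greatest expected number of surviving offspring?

6

Expected surviving offspring = c × s(c):
  c=3: 3 × 0.81 = 2.430
  c=4: 4 × 0.73 = 2.920
  c=5: 5 × 0.68 = 3.400
  c=6: 6 × 0.59 = 3.540
  c=7: 7 × 0.49 = 3.430
  c=8: 8 × 0.38 = 3.040
  c=9: 9 × 0.31 = 2.790
  c=10: 10 × 0.22 = 2.200
Maximum at c = 6 (3.540 surviving offspring).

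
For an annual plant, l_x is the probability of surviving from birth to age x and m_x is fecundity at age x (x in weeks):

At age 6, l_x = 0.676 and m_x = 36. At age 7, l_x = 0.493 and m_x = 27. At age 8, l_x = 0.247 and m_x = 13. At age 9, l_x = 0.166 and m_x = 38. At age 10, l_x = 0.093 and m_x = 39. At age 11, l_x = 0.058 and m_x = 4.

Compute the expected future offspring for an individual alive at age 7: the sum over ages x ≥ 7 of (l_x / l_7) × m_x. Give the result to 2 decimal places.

54.14

l_7 = 0.493. Conditional survival from age 7 to x is l_x / l_7.
  x=7: (0.493/0.493) × 27 = 27.0000
  x=8: (0.247/0.493) × 13 = 6.5132
  x=9: (0.166/0.493) × 38 = 12.7951
  x=10: (0.093/0.493) × 39 = 7.3570
  x=11: (0.058/0.493) × 4 = 0.4706
Sum = 27.0000 + 6.5132 + 12.7951 + 7.3570 + 0.4706 = 54.1359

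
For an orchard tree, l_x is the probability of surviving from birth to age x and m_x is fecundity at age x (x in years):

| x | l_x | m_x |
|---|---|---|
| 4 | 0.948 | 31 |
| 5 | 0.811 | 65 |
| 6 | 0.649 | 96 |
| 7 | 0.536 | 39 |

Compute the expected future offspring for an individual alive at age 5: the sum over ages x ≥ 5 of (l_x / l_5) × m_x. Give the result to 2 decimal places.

l_5 = 0.811. Conditional survival from age 5 to x is l_x / l_5.
  x=5: (0.811/0.811) × 65 = 65.0000
  x=6: (0.649/0.811) × 96 = 76.8237
  x=7: (0.536/0.811) × 39 = 25.7756
Sum = 65.0000 + 76.8237 + 25.7756 = 167.5993

167.60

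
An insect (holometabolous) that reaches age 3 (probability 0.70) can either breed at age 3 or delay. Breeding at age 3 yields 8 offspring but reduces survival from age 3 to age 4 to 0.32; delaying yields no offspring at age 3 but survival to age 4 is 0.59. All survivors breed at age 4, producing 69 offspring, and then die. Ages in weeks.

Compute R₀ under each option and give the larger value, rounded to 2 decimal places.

breed at age 3: R₀ = 0.70 × (8 + 0.32 × 69) = 0.70 × 30.0800 = 21.0560
delay to age 4: R₀ = 0.70 × (0.59 × 69) = 0.70 × 40.7100 = 28.4970
Higher: delay to age 4 (28.4970).

28.50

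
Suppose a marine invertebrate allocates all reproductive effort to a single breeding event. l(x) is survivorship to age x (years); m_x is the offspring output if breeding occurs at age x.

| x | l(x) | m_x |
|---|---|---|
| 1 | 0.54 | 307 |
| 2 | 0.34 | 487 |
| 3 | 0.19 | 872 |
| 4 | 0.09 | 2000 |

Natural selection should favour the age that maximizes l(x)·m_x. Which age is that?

Expected offspring if breeding at age x = l(x) × m_x:
  age 1: 0.54 × 307 = 165.780
  age 2: 0.34 × 487 = 165.580
  age 3: 0.19 × 872 = 165.680
  age 4: 0.09 × 2000 = 180.000
Maximum at age 4 (180.000).

4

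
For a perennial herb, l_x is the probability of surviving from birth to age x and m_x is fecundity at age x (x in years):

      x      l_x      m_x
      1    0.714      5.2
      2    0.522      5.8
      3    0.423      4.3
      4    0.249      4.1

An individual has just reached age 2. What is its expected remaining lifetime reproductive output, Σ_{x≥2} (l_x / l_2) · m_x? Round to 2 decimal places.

l_2 = 0.522. Conditional survival from age 2 to x is l_x / l_2.
  x=2: (0.522/0.522) × 5.8 = 5.8000
  x=3: (0.423/0.522) × 4.3 = 3.4845
  x=4: (0.249/0.522) × 4.1 = 1.9557
Sum = 5.8000 + 3.4845 + 1.9557 = 11.2402

11.24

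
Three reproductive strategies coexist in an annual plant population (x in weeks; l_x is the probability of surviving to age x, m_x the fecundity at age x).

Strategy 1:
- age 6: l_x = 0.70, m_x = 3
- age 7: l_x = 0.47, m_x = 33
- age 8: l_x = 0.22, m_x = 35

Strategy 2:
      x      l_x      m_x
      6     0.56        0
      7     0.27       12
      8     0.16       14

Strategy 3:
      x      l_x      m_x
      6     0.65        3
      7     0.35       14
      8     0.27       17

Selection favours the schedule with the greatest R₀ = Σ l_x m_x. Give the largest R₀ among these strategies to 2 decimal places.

Strategy 1: R₀ = 0.70×3 + 0.47×33 + 0.22×35 = 25.3100
Strategy 2: R₀ = 0.56×0 + 0.27×12 + 0.16×14 = 5.4800
Strategy 3: R₀ = 0.65×3 + 0.35×14 + 0.27×17 = 11.4400
Highest R₀: strategy 1 with 25.3100.

25.31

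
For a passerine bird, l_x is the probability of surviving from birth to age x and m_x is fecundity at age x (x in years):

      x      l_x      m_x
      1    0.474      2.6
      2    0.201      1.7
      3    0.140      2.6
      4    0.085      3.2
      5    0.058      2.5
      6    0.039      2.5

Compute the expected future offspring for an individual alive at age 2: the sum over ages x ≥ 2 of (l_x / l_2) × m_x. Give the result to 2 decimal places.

6.07

l_2 = 0.201. Conditional survival from age 2 to x is l_x / l_2.
  x=2: (0.201/0.201) × 1.7 = 1.7000
  x=3: (0.140/0.201) × 2.6 = 1.8109
  x=4: (0.085/0.201) × 3.2 = 1.3532
  x=5: (0.058/0.201) × 2.5 = 0.7214
  x=6: (0.039/0.201) × 2.5 = 0.4851
Sum = 1.7000 + 1.8109 + 1.3532 + 0.7214 + 0.4851 = 6.0706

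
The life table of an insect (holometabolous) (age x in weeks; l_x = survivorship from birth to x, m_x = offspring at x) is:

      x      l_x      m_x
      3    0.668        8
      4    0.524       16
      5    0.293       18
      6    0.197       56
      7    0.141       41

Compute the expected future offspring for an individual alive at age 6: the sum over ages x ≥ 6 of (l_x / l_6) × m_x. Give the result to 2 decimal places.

85.35

l_6 = 0.197. Conditional survival from age 6 to x is l_x / l_6.
  x=6: (0.197/0.197) × 56 = 56.0000
  x=7: (0.141/0.197) × 41 = 29.3452
Sum = 56.0000 + 29.3452 = 85.3452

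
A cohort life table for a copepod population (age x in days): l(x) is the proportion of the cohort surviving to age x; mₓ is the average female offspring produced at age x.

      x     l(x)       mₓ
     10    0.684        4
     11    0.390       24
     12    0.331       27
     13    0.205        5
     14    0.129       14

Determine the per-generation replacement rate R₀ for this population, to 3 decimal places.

R₀ = Σ l(x) mₓ:
  age 10: 0.684 × 4 = 2.7360
  age 11: 0.390 × 24 = 9.3600
  age 12: 0.331 × 27 = 8.9370
  age 13: 0.205 × 5 = 1.0250
  age 14: 0.129 × 14 = 1.8060
R₀ = 2.7360 + 9.3600 + 8.9370 + 1.0250 + 1.8060 = 23.8640

23.864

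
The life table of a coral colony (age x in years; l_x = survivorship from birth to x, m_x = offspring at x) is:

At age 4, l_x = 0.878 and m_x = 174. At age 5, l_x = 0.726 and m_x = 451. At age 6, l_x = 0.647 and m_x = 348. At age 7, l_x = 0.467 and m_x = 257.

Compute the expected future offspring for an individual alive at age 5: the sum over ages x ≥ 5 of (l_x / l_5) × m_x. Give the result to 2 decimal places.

926.45

l_5 = 0.726. Conditional survival from age 5 to x is l_x / l_5.
  x=5: (0.726/0.726) × 451 = 451.0000
  x=6: (0.647/0.726) × 348 = 310.1322
  x=7: (0.467/0.726) × 257 = 165.3154
Sum = 451.0000 + 310.1322 + 165.3154 = 926.4477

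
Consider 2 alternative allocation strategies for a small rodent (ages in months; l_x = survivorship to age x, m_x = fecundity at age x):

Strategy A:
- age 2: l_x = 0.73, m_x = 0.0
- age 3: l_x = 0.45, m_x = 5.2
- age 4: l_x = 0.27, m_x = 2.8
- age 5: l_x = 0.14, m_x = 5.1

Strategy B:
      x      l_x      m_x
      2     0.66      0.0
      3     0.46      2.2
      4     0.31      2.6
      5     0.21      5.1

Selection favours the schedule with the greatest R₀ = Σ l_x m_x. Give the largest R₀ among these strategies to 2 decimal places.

3.81

Strategy A: R₀ = 0.73×0.0 + 0.45×5.2 + 0.27×2.8 + 0.14×5.1 = 3.8100
Strategy B: R₀ = 0.66×0.0 + 0.46×2.2 + 0.31×2.6 + 0.21×5.1 = 2.8890
Highest R₀: strategy A with 3.8100.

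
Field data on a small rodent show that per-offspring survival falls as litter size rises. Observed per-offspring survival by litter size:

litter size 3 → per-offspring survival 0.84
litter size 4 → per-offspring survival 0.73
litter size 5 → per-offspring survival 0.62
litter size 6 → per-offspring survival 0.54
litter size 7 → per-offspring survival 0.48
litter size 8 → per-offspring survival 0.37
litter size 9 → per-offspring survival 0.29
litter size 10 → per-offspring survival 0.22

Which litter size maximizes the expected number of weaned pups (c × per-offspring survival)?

Expected weaned pups = c × s(c):
  c=3: 3 × 0.84 = 2.520
  c=4: 4 × 0.73 = 2.920
  c=5: 5 × 0.62 = 3.100
  c=6: 6 × 0.54 = 3.240
  c=7: 7 × 0.48 = 3.360
  c=8: 8 × 0.37 = 2.960
  c=9: 9 × 0.29 = 2.610
  c=10: 10 × 0.22 = 2.200
Maximum at c = 7 (3.360 weaned pups).

7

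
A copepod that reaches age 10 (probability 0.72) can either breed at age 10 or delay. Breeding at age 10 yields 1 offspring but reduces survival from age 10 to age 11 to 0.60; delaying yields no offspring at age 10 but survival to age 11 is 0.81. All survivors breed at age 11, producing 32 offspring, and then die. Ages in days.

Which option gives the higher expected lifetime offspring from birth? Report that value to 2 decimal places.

18.66

breed at age 10: R₀ = 0.72 × (1 + 0.60 × 32) = 0.72 × 20.2000 = 14.5440
delay to age 11: R₀ = 0.72 × (0.81 × 32) = 0.72 × 25.9200 = 18.6624
Higher: delay to age 11 (18.6624).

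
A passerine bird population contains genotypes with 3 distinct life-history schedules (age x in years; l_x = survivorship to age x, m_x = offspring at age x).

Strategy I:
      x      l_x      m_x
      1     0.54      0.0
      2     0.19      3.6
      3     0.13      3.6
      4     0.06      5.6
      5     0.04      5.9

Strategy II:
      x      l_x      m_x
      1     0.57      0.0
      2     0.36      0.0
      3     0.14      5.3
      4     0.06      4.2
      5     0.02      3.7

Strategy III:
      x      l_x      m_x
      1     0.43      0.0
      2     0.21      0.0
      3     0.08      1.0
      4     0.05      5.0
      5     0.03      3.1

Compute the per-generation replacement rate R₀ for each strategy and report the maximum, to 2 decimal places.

1.72

Strategy I: R₀ = 0.54×0.0 + 0.19×3.6 + 0.13×3.6 + 0.06×5.6 + 0.04×5.9 = 1.7240
Strategy II: R₀ = 0.57×0.0 + 0.36×0.0 + 0.14×5.3 + 0.06×4.2 + 0.02×3.7 = 1.0680
Strategy III: R₀ = 0.43×0.0 + 0.21×0.0 + 0.08×1.0 + 0.05×5.0 + 0.03×3.1 = 0.4230
Highest R₀: strategy I with 1.7240.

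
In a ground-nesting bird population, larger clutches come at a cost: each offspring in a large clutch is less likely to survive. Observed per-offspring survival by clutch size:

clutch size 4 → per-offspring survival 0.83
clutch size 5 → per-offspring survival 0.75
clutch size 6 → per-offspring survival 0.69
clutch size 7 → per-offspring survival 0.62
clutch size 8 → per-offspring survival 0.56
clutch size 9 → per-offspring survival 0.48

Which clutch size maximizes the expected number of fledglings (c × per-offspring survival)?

Expected fledglings = c × s(c):
  c=4: 4 × 0.83 = 3.320
  c=5: 5 × 0.75 = 3.750
  c=6: 6 × 0.69 = 4.140
  c=7: 7 × 0.62 = 4.340
  c=8: 8 × 0.56 = 4.480
  c=9: 9 × 0.48 = 4.320
Maximum at c = 8 (4.480 fledglings).

8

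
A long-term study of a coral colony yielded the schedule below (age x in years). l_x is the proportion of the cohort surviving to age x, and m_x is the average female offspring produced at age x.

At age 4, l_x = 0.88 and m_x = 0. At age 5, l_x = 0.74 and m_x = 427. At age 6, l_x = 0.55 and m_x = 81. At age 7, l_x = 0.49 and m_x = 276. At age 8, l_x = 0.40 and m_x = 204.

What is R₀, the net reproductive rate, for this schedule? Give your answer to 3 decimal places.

577.370

R₀ = Σ l_x m_x:
  age 4: 0.88 × 0 = 0.0000
  age 5: 0.74 × 427 = 315.9800
  age 6: 0.55 × 81 = 44.5500
  age 7: 0.49 × 276 = 135.2400
  age 8: 0.40 × 204 = 81.6000
R₀ = 0.0000 + 315.9800 + 44.5500 + 135.2400 + 81.6000 = 577.3700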